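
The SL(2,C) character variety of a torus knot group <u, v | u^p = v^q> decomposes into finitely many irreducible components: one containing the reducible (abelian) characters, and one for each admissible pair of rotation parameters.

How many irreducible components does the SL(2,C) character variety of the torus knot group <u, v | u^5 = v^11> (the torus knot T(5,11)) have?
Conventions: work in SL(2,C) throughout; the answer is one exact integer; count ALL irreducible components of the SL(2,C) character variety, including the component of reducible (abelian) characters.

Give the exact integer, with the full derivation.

21

Gamma = < u, v | u^5 = v^11 > (torus knot T(5,11)); the central element u^5 = v^11 acts as +I or -I in any irreducible SL(2,C) representation.
This locks tr(u) to 2*cos(pi*alpha/5), alpha in 1..4, and tr(v) to 2*cos(pi*beta/11), beta in 1..10, on each component of irreducible characters.
u^5 = (-1)^alpha I and v^11 = (-1)^beta I must agree, so alpha and beta have equal parity.
count pairs: odd alpha (2 choices) x odd beta (5), plus even alpha (2) x even beta (5): 2*5 + 2*5 = 20.
That is 20 components of irreducible characters, and with the reducible (abelian) component the total is 21.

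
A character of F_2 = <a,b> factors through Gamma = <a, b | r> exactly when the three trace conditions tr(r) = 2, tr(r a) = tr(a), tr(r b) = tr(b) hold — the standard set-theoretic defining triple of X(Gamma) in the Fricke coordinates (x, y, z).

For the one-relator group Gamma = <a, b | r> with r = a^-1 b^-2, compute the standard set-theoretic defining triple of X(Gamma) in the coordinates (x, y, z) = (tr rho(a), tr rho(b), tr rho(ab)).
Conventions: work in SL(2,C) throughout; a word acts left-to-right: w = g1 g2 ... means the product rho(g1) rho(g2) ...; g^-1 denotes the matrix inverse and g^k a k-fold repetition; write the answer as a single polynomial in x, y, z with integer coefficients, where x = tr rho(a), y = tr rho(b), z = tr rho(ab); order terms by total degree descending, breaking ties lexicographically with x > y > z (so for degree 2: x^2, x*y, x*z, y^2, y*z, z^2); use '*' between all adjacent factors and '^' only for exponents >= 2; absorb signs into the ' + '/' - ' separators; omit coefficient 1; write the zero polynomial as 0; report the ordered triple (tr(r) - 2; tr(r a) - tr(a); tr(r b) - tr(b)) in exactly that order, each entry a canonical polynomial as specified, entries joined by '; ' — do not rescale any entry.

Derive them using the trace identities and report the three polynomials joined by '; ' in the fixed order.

y*z - x - 2; y^2 - x - 2; -y + z

trace(b^-1) = trace(b) = y
trace(b^-2) = trace(b^-1) * trace(b) - trace(1)  (eliminate b^-1) = y^2 - 2
next, trace(b^-1 a) = trace(a) * trace(b) - trace(a b)  (eliminate b^-1) = x*y - z
trace(b^-2 a) = trace(b^-1 a) * trace(b) - trace(b^-1 a b)  (eliminate b^-1) = x*y^2 - y*z - x
trace(a^-1 b^-2) = trace(b^-2) * trace(a) - trace(b^-2 a)  (eliminate a^-1) = y*z - x
assemble the triple (trace(r) - 2; trace(r a) - x; trace(r b) - y)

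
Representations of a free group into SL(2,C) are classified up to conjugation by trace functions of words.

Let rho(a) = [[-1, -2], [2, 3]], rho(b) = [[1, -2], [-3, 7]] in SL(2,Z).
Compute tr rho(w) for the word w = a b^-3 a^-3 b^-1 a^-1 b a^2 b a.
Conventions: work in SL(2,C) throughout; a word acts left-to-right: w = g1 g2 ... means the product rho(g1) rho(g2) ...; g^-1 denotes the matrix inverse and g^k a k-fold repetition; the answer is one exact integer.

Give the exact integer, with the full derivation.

44521658

rho(a) = [[-1, -2], [2, 3]]
... * rho(b^-1) = [[7, 2], [3, 1]]  ->  [[-13, -4], [23, 7]]
... * rho(b^-1) = [[7, 2], [3, 1]]  ->  [[-103, -30], [182, 53]]
... * rho(b^-1) = [[7, 2], [3, 1]]  ->  [[-811, -236], [1433, 417]]
... * rho(a^-1) = [[3, 2], [-2, -1]]  ->  [[-1961, -1386], [3465, 2449]]
... * rho(a^-1) = [[3, 2], [-2, -1]]  ->  [[-3111, -2536], [5497, 4481]]
... * rho(a^-1) = [[3, 2], [-2, -1]]  ->  [[-4261, -3686], [7529, 6513]]
... * rho(b^-1) = [[7, 2], [3, 1]]  ->  [[-40885, -12208], [72242, 21571]]
... * rho(a^-1) = [[3, 2], [-2, -1]]  ->  [[-98239, -69562], [173584, 122913]]
... * rho(b) = [[1, -2], [-3, 7]]  ->  [[110447, -290456], [-195155, 513223]]
... * rho(a) = [[-1, -2], [2, 3]]  ->  [[-691359, -1092262], [1221601, 1929979]]
... * rho(a) = [[-1, -2], [2, 3]]  ->  [[-1493165, -1894068], [2638357, 3346735]]
... * rho(b) = [[1, -2], [-3, 7]]  ->  [[4189039, -10272146], [-7401848, 18150431]]
... * rho(a) = [[-1, -2], [2, 3]]  ->  [[-24733331, -39194516], [43702710, 69254989]]
tr = -24733331 + 69254989 = 44521658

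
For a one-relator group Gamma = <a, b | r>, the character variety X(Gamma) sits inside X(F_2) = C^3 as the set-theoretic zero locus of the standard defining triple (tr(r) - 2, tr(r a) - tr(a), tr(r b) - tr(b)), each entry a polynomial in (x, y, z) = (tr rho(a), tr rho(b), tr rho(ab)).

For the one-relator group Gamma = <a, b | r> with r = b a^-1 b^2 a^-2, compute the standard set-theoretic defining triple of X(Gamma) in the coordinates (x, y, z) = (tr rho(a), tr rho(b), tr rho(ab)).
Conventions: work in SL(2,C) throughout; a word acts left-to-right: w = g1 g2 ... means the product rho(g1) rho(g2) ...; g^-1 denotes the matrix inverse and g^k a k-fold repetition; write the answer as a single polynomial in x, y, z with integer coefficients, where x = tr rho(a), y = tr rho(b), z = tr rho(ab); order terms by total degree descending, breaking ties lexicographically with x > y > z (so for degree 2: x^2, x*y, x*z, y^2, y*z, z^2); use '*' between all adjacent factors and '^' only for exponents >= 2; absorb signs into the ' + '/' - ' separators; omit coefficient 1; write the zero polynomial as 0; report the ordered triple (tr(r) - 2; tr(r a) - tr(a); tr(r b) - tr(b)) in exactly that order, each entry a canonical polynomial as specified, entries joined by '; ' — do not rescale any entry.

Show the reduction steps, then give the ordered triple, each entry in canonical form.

tr(b^2) = tr(b) * tr(b) - tr(1)   [square of b] = y^2 - 2
tr(b^3) = tr(b) * tr(b^2) - tr(b)   [square of b] = y^3 - 3*y
tr(b a b) = tr(b) * tr(a b) - tr(a)   [square of b] = y*z - x
tr(b^3 a) = tr(b) * tr(b a b) - tr(b a)   [square of b] = y^2*z - x*y - z
tr(b^2 a^-1 b) = tr(b^3) * tr(a) - tr(b^3 a)   [inverse elimination on a] = x*y^3 - y^2*z - 2*x*y + z
tr(a b a b) = tr(a b) * tr(a b) - tr(1)   [split at a repeated a] = z^2 - 2
tr(a b a) = tr(a) * tr(b a) - tr(b)   [square of a] = x*z - y
tr(b a b^2 a) = tr(b) * tr(a b a b) - tr(a b a)   [square of b] = y*z^2 - x*z - y
tr(b^2 a^-1 b a) = tr(b a b^2) * tr(a) - tr(b a b^2 a)   [inverse elimination on a] = x*y^2*z - x^2*y - y*z^2 + y
tr(b a^-1 b^2 a^-1) = tr(b^2 a^-1 b) * tr(a) - tr(b^2 a^-1 b a)   [inverse elimination on a] = x^2*y^3 - 2*x*y^2*z - x^2*y + y*z^2 + x*z - y
tr(b a^-1 b^2 a^-2) = tr(b a^-1 b^2 a^-1) * tr(a) - tr(b a^-1 b^2)   [inverse elimination on a] = x^3*y^3 - 2*x^2*y^2*z - x^3*y - x*y^3 + x*y*z^2 + x^2*z + y^2*z + x*y - z
tr(b^4) = tr(b) * tr(b^3) - tr(b^2)   [square of b] = y^4 - 4*y^2 + 2
tr(b^4 a) = tr(b) * tr(a b^3) - tr(a b^2)   [square of b] = y^3*z - x*y^2 - 2*y*z + x
tr(b^2 a^-1 b^2) = tr(b^4) * tr(a) - tr(b^4 a)   [inverse elimination on a] = x*y^4 - y^3*z - 3*x*y^2 + 2*y*z + x
tr(a b^2 a) = tr(a) * tr(b^2 a) - tr(b^2)   [square of a] = x*y*z - x^2 - y^2 + 2
tr(b^2 a b^2 a) = tr(b) * tr(a b^2 a b) - tr(a b^2 a)   [square of b] = y^2*z^2 - 2*x*y*z + x^2 - 2
tr(b^2 a^-1 b^2 a) = tr(b^2 a b^2) * tr(a) - tr(b^2 a b^2 a)   [inverse elimination on a] = x*y^3*z - x^2*y^2 - y^2*z^2 + 2
tr(b^2 a^-1 b^2 a^-1) = tr(b^2 a^-1 b^2) * tr(a) - tr(b^2 a^-1 b^2 a)   [inverse elimination on a] = x^2*y^4 - 2*x*y^3*z - 2*x^2*y^2 + y^2*z^2 + 2*x*y*z + x^2 - 2
tr(b a^-1 b^2 a^-2 b) = tr(b^2 a^-1 b^2 a^-1) * tr(a) - tr(b^2 a^-1 b^2)   [inverse elimination on a] = x^3*y^4 - 2*x^2*y^3*z - 2*x^3*y^2 - x*y^4 + x*y^2*z^2 + 2*x^2*y*z + y^3*z + x^3 + 3*x*y^2 - 2*y*z - 3*x
assemble the triple (tr(r) - 2; tr(r a) - x; tr(r b) - y)

x^3*y^3 - 2*x^2*y^2*z - x^3*y - x*y^3 + x*y*z^2 + x^2*z + y^2*z + x*y - z - 2; x^2*y^3 - 2*x*y^2*z - x^2*y + y*z^2 + x*z - x - y; x^3*y^4 - 2*x^2*y^3*z - 2*x^3*y^2 - x*y^4 + x*y^2*z^2 + 2*x^2*y*z + y^3*z + x^3 + 3*x*y^2 - 2*y*z - 3*x - y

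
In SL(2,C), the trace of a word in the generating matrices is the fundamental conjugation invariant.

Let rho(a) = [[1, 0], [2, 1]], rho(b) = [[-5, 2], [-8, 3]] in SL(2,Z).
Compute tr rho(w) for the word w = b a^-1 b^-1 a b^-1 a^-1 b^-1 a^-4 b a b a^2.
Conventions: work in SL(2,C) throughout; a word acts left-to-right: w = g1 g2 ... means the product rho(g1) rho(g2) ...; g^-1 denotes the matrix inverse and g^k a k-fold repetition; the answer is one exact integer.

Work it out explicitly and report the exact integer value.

9970

rho(b) = [[-5, 2], [-8, 3]]
... * rho(a^-1) = [[1, 0], [-2, 1]]  ->  [[-9, 2], [-14, 3]]
... * rho(b^-1) = [[3, -2], [8, -5]]  ->  [[-11, 8], [-18, 13]]
... * rho(a) = [[1, 0], [2, 1]]  ->  [[5, 8], [8, 13]]
... * rho(b^-1) = [[3, -2], [8, -5]]  ->  [[79, -50], [128, -81]]
... * rho(a^-1) = [[1, 0], [-2, 1]]  ->  [[179, -50], [290, -81]]
... * rho(b^-1) = [[3, -2], [8, -5]]  ->  [[137, -108], [222, -175]]
... * rho(a^-1) = [[1, 0], [-2, 1]]  ->  [[353, -108], [572, -175]]
... * rho(a^-1) = [[1, 0], [-2, 1]]  ->  [[569, -108], [922, -175]]
... * rho(a^-1) = [[1, 0], [-2, 1]]  ->  [[785, -108], [1272, -175]]
... * rho(a^-1) = [[1, 0], [-2, 1]]  ->  [[1001, -108], [1622, -175]]
... * rho(b) = [[-5, 2], [-8, 3]]  ->  [[-4141, 1678], [-6710, 2719]]
... * rho(a) = [[1, 0], [2, 1]]  ->  [[-785, 1678], [-1272, 2719]]
... * rho(b) = [[-5, 2], [-8, 3]]  ->  [[-9499, 3464], [-15392, 5613]]
... * rho(a) = [[1, 0], [2, 1]]  ->  [[-2571, 3464], [-4166, 5613]]
... * rho(a) = [[1, 0], [2, 1]]  ->  [[4357, 3464], [7060, 5613]]
tr = 4357 + 5613 = 9970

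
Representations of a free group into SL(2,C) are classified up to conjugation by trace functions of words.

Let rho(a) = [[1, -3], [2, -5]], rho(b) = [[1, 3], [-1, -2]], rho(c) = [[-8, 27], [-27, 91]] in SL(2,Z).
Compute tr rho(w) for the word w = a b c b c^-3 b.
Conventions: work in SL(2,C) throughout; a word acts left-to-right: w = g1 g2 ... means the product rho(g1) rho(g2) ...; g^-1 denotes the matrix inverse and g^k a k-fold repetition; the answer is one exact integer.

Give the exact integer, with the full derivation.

-9603836878

rho(a) = [[1, -3], [2, -5]]
... * rho(b) = [[1, 3], [-1, -2]]  ->  [[4, 9], [7, 16]]
... * rho(c) = [[-8, 27], [-27, 91]]  ->  [[-275, 927], [-488, 1645]]
... * rho(b) = [[1, 3], [-1, -2]]  ->  [[-1202, -2679], [-2133, -4754]]
... * rho(c^-1) = [[91, -27], [27, -8]]  ->  [[-181715, 53886], [-322461, 95623]]
... * rho(c^-1) = [[91, -27], [27, -8]]  ->  [[-15081143, 4475217], [-26762130, 7941463]]
... * rho(c^-1) = [[91, -27], [27, -8]]  ->  [[-1251553154, 371389125], [-2220934329, 659045806]]
... * rho(b) = [[1, 3], [-1, -2]]  ->  [[-1622942279, -4497437712], [-2879980135, -7980894599]]
tr = -1622942279 + -7980894599 = -9603836878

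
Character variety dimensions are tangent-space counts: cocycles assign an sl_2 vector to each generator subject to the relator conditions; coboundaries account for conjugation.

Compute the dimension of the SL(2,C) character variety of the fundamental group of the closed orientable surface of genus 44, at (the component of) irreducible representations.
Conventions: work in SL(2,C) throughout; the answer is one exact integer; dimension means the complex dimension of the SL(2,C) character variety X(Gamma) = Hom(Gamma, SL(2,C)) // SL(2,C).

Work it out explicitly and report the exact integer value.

The genus-44 surface group: 2g = 88 generators, one relator prod [a_i, b_i].
Before the relator condition, cocycle space has dim 3*88 = 264.
d_2 is surjective at irreducible rho (its cokernel H^2 is dual to H^0 = 0), so dim Z^1 = 264 - 3 = 261.
Coboundaries contribute dim B^1 = 3 (injective at irreducible rho).
dim H^1 = 261 - 3 = 258 = dim X.

258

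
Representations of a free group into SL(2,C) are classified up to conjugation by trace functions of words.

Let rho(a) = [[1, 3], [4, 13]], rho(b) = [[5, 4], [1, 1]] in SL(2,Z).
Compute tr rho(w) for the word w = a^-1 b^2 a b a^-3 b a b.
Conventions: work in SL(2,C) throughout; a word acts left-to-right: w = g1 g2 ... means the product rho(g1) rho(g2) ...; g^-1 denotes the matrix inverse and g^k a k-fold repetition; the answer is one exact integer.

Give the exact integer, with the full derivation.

2764034320

rho(a^-1) = [[13, -3], [-4, 1]]
... * rho(b) = [[5, 4], [1, 1]]  ->  [[62, 49], [-19, -15]]
... * rho(b) = [[5, 4], [1, 1]]  ->  [[359, 297], [-110, -91]]
... * rho(a) = [[1, 3], [4, 13]]  ->  [[1547, 4938], [-474, -1513]]
... * rho(b) = [[5, 4], [1, 1]]  ->  [[12673, 11126], [-3883, -3409]]
... * rho(a^-1) = [[13, -3], [-4, 1]]  ->  [[120245, -26893], [-36843, 8240]]
... * rho(a^-1) = [[13, -3], [-4, 1]]  ->  [[1670757, -387628], [-511919, 118769]]
... * rho(a^-1) = [[13, -3], [-4, 1]]  ->  [[23270353, -5399899], [-7130023, 1654526]]
... * rho(b) = [[5, 4], [1, 1]]  ->  [[110951866, 87681513], [-33995589, -26865566]]
... * rho(a) = [[1, 3], [4, 13]]  ->  [[461677918, 1472715267], [-141457853, -451239125]]
... * rho(b) = [[5, 4], [1, 1]]  ->  [[3781104857, 3319426939], [-1158528390, -1017070537]]
tr = 3781104857 + -1017070537 = 2764034320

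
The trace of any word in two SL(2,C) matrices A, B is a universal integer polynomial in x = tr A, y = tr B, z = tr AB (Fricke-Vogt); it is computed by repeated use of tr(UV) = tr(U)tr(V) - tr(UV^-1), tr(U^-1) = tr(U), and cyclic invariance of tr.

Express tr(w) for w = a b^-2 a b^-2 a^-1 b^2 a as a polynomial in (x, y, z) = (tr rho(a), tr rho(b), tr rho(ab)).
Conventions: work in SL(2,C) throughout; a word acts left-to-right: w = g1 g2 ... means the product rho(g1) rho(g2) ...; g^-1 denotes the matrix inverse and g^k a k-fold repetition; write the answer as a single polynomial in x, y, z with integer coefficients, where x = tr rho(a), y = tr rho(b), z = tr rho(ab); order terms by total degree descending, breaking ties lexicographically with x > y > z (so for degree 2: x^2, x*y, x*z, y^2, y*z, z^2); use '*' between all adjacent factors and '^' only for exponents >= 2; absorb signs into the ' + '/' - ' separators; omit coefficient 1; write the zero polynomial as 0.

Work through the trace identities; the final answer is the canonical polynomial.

-x^3*y^5*z + x^4*y^4 + x^2*y^6 + 2*x^2*y^4*z^2 - x*y^5*z - x*y^3*z^3 - x^4*y^2 - 5*x^2*y^4 - x^2*y^2*z^2 + 4*x*y^3*z + 5*x^2*y^2 - x*y*z - x^2 - y^2 + 2

trace(b a^2) = trace(a)*trace(b a) - trace(b) = x*z - y
trace(a b a^2) = trace(a)*trace(b a^2) - trace(b a) = x^2*z - x*y - z
apply: trace(b a b a) = trace(a b)*trace(a b) - trace(1) = z^2 - 2
trace(b a b) = trace(b)*trace(a b) - trace(a) = y*z - x
use: trace(a b a^2 b) = trace(a)*trace(b a b a) - trace(b a b) = x*z^2 - y*z - x
use: trace(b a^2 b^-1 a) = trace(a b a^2)*trace(b) - trace(a b a^2 b) = x^2*y*z - x*y^2 - x*z^2 + x
apply: trace(a^2) = trace(a)*trace(a) - trace(1) = x^2 - 2
trace(a^3) = trace(a)*trace(a^2) - trace(a) = x^3 - 3*x
trace(b^2 a^3) = trace(b)*trace(a^3 b) - trace(a^3) = x^2*y*z - x^3 - x*y^2 - y*z + 3*x
trace(b^2 a^2) = trace(b)*trace(a^2 b) - trace(a^2) = x*y*z - x^2 - y^2 + 2
use: trace(a b^2 a^3) = trace(a)*trace(b^2 a^3) - trace(b^2 a^2) = x^3*y*z - x^4 - x^2*y^2 - 2*x*y*z + 4*x^2 + y^2 - 2
apply: trace(a^3 b a b) = trace(a)*trace(b a b a^2) - trace(b a b a) = x^2*z^2 - x*y*z - x^2 - z^2 + 2
trace(a^3 b a) = trace(a)*trace(a b a^2) - trace(a b a) = x^3*z - x^2*y - 2*x*z + y
trace(a b^2 a^3 b) = trace(b)*trace(a^3 b a b) - trace(a^3 b a) = x^2*y*z^2 - x^3*z - x*y^2*z - y*z^2 + 2*x*z + y
trace(a b^-1 a b^2 a^2) = trace(a b^2 a^3)*trace(b) - trace(a b^2 a^3 b) = x^3*y^2*z - x^4*y - x^2*y^3 - x^2*y*z^2 + x^3*z - x*y^2*z + 4*x^2*y + y^3 + y*z^2 - 2*x*z - 3*y
use: trace(b a^2 b^2 a) = trace(b)*trace(a b a^2 b) - trace(a b a^2) = x*y*z^2 - x^2*z - y^2*z + z
trace(b a^2 b^2) = trace(b)*trace(b a^2 b) - trace(b a^2) = x*y^2*z - x^2*y - y^3 - x*z + 3*y
trace(a b^2 a^2 b a) = trace(a)*trace(b a^2 b^2 a) - trace(b a^2 b^2) = x^2*y*z^2 - x^3*z - 2*x*y^2*z + x^2*y + y^3 + 2*x*z - 3*y
apply: trace(b a b a b a) = trace(a b)*trace(a b a b) - trace(a^-1 b^-1) = z^3 - 3*z
apply: trace(b a b a b) = trace(b)*trace(a b a b) - trace(a b a) = y*z^2 - x*z - y
trace(a^2 b a b a b) = trace(a)*trace(b a b a b a) - trace(b a b a b) = x*z^3 - y*z^2 - 2*x*z + y
trace(a b^2 a^2 b a b) = trace(b)*trace(a^2 b a b a b) - trace(a^2 b a b a) = x*y*z^3 - x^2*z^2 - y^2*z^2 - x*y*z + x^2 + y^2 + z^2 - 2
trace(a b^-1 a b^2 a^2 b) = trace(a b^2 a^2 b a)*trace(b) - trace(a b^2 a^2 b a b) = x^2*y^2*z^2 - x^3*y*z - 2*x*y^3*z - x*y*z^3 + x^2*y^2 + x^2*z^2 + y^4 + y^2*z^2 + 3*x*y*z - x^2 - 4*y^2 - z^2 + 2
trace(b^2 a^2 b^-1 a b^-1 a) = trace(a b^-1 a b^2 a^2)*trace(b) - trace(a b^-1 a b^2 a^2 b) = x^3*y^3*z - x^4*y^2 - x^2*y^4 - 2*x^2*y^2*z^2 + 2*x^3*y*z + x*y^3*z + x*y*z^3 + 3*x^2*y^2 - x^2*z^2 - 5*x*y*z + x^2 + y^2 + z^2 - 2
apply: trace(b^-1 a^-1 b^2 a^2 b^-1 a) = trace(b^2 a^2 b^-1 a b^-1)*trace(a) - trace(b^2 a^2 b^-1 a b^-1 a) = -x^3*y^3*z + x^4*y^2 + x^2*y^4 + 2*x^2*y^2*z^2 - x^3*y*z - x*y^3*z - x*y*z^3 - 4*x^2*y^2 + 5*x*y*z - y^2 - z^2 + 2
trace(a b^-2 a^-1 b^2 a^2 b^-1) = trace(b^-1 a^-1 b^2 a^2 b^-1 a)*trace(b) - trace(b^-1 a^-1 b^2 a^2 b^-1 a b) = -x^3*y^4*z + x^4*y^3 + x^2*y^5 + 2*x^2*y^3*z^2 - x^3*y^2*z - x*y^4*z - x*y^2*z^3 - 4*x^2*y^3 + 5*x*y^2*z - y^3 - y*z^2 - x*z + 3*y
trace(b^-1 a^-1 b^2 a^3) = trace(b^2 a^3 b^-1)*trace(a) - trace(b^2 a^3 b^-1 a) = -x^3*y^2*z + x^4*y + x^2*y^3 + x^2*y*z^2 + x*y^2*z - 5*x^2*y - y^3 - y*z^2 + x*z + 3*y
trace(a b^-2 a^-1 b^2 a^2) = trace(b^-1 a^-1 b^2 a^3)*trace(b) - trace(b^-1 a^-1 b^2 a^3 b) = -x^3*y^3*z + x^4*y^2 + x^2*y^4 + x^2*y^2*z^2 + x*y^3*z - 5*x^2*y^2 - y^4 - y^2*z^2 + x^2 + 4*y^2 - 2
trace(a b^-2 a b^-2 a^-1 b^2 a) = trace(a b^-2 a^-1 b^2 a^2 b^-1)*trace(b) - trace(a b^-2 a^-1 b^2 a^2) = -x^3*y^5*z + x^4*y^4 + x^2*y^6 + 2*x^2*y^4*z^2 - x*y^5*z - x*y^3*z^3 - x^4*y^2 - 5*x^2*y^4 - x^2*y^2*z^2 + 4*x*y^3*z + 5*x^2*y^2 - x*y*z - x^2 - y^2 + 2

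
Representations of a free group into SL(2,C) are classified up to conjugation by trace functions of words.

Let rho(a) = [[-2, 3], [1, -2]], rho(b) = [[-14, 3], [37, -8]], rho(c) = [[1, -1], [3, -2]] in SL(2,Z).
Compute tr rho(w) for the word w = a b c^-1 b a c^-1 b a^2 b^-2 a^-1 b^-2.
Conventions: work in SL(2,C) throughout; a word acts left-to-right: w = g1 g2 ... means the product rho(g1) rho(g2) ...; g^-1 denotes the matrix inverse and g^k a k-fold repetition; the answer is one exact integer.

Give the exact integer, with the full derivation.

21523033029003

rho(a) = [[-2, 3], [1, -2]]
... * rho(b) = [[-14, 3], [37, -8]]  ->  [[139, -30], [-88, 19]]
... * rho(c^-1) = [[-2, 1], [-3, 1]]  ->  [[-188, 109], [119, -69]]
... * rho(b) = [[-14, 3], [37, -8]]  ->  [[6665, -1436], [-4219, 909]]
... * rho(a) = [[-2, 3], [1, -2]]  ->  [[-14766, 22867], [9347, -14475]]
... * rho(c^-1) = [[-2, 1], [-3, 1]]  ->  [[-39069, 8101], [24731, -5128]]
... * rho(b) = [[-14, 3], [37, -8]]  ->  [[846703, -182015], [-535970, 115217]]
... * rho(a) = [[-2, 3], [1, -2]]  ->  [[-1875421, 2904139], [1187157, -1838344]]
... * rho(a) = [[-2, 3], [1, -2]]  ->  [[6654981, -11434541], [-4212658, 7238159]]
... * rho(b^-1) = [[-8, -3], [-37, -14]]  ->  [[369838169, 140118631], [-234110619, -88696252]]
... * rho(b^-1) = [[-8, -3], [-37, -14]]  ->  [[-8143094699, -3071175341], [5154646276, 1944079385]]
... * rho(a^-1) = [[-2, -3], [-1, -2]]  ->  [[19357364739, 30571634779], [-12253371937, -19352097598]]
... * rho(b^-1) = [[-8, -3], [-37, -14]]  ->  [[-1286009404735, -486074981123], [814054586622, 307689482183]]
... * rho(b^-1) = [[-8, -3], [-37, -14]]  ->  [[28272849539431, 10663077949927], [-17896947533747, -6749816510428]]
tr = 28272849539431 + -6749816510428 = 21523033029003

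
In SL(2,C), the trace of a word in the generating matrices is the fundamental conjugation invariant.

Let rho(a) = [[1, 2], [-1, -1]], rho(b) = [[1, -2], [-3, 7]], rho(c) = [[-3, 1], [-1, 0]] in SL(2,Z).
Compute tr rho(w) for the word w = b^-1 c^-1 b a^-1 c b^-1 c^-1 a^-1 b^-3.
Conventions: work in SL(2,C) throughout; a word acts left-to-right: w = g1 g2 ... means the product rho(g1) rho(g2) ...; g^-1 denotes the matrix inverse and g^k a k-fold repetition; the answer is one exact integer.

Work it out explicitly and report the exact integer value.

rho(b^-1) = [[7, 2], [3, 1]]
... * rho(c^-1) = [[0, -1], [1, -3]]  ->  [[2, -13], [1, -6]]
... * rho(b) = [[1, -2], [-3, 7]]  ->  [[41, -95], [19, -44]]
... * rho(a^-1) = [[-1, -2], [1, 1]]  ->  [[-136, -177], [-63, -82]]
... * rho(c) = [[-3, 1], [-1, 0]]  ->  [[585, -136], [271, -63]]
... * rho(b^-1) = [[7, 2], [3, 1]]  ->  [[3687, 1034], [1708, 479]]
... * rho(c^-1) = [[0, -1], [1, -3]]  ->  [[1034, -6789], [479, -3145]]
... * rho(a^-1) = [[-1, -2], [1, 1]]  ->  [[-7823, -8857], [-3624, -4103]]
... * rho(b^-1) = [[7, 2], [3, 1]]  ->  [[-81332, -24503], [-37677, -11351]]
... * rho(b^-1) = [[7, 2], [3, 1]]  ->  [[-642833, -187167], [-297792, -86705]]
... * rho(b^-1) = [[7, 2], [3, 1]]  ->  [[-5061332, -1472833], [-2344659, -682289]]
tr = -5061332 + -682289 = -5743621

-5743621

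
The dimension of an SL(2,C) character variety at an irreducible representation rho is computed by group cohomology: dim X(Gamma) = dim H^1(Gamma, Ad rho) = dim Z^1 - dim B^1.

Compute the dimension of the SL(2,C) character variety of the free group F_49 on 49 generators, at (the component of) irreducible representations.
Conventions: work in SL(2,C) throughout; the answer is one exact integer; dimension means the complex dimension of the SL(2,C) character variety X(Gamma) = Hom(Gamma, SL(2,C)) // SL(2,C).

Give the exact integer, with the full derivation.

144

Gamma = F_49 has 49 generators and no relators.
So Z^1 = (sl_2)^49 in full: dim Z^1 = 147.
Irreducibility makes the coboundary map sl_2 -> Z^1 injective (trivial centralizer), so dim B^1 = 3.
Therefore dim X = 147 - 3 = 144.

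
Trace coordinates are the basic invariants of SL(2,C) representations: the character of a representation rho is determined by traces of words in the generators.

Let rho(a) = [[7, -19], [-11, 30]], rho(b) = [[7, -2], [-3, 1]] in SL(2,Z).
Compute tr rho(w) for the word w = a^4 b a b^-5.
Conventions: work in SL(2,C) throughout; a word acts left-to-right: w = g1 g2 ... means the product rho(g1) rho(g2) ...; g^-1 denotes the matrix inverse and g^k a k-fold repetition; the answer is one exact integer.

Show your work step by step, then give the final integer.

rho(a) = [[7, -19], [-11, 30]]
... * rho(a) = [[7, -19], [-11, 30]]  ->  [[258, -703], [-407, 1109]]
... * rho(a) = [[7, -19], [-11, 30]]  ->  [[9539, -25992], [-15048, 41003]]
... * rho(a) = [[7, -19], [-11, 30]]  ->  [[352685, -961001], [-556369, 1516002]]
... * rho(b) = [[7, -2], [-3, 1]]  ->  [[5351798, -1666371], [-8442589, 2628740]]
... * rho(a) = [[7, -19], [-11, 30]]  ->  [[55792667, -151675292], [-88014263, 239271391]]
... * rho(b^-1) = [[1, 2], [3, 7]]  ->  [[-399233209, -950141710], [629799910, 1498871211]]
... * rho(b^-1) = [[1, 2], [3, 7]]  ->  [[-3249658339, -7449458388], [5126413543, 11751698297]]
... * rho(b^-1) = [[1, 2], [3, 7]]  ->  [[-25598033503, -58645525394], [40381508434, 92514715165]]
... * rho(b^-1) = [[1, 2], [3, 7]]  ->  [[-201534609685, -461714744764], [317925653929, 728366023023]]
... * rho(b^-1) = [[1, 2], [3, 7]]  ->  [[-1586678843977, -3635072432718], [2503023722998, 5734413469019]]
tr = -1586678843977 + 5734413469019 = 4147734625042

4147734625042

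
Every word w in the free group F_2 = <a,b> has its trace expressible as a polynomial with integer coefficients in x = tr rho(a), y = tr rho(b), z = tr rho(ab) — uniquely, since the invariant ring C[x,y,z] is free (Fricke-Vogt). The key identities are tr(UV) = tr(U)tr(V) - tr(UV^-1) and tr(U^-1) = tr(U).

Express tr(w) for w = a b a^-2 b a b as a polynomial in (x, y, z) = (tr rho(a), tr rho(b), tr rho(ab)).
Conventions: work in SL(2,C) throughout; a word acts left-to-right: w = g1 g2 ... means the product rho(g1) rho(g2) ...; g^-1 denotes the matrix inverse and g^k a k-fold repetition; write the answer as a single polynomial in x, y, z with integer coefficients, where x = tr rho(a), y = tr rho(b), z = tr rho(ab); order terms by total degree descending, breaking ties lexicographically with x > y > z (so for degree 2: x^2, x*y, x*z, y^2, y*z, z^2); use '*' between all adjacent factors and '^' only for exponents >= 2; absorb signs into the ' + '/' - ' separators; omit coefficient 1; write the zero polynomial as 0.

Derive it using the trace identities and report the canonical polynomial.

trace(a b a b) = trace(a b) trace(a b) - trace(1)  (split on a) = z^2 - 2
trace(a b a) = trace(a) trace(b a) - trace(b)  (reduce the a square) = x*z - y
trace(b a b a b) = trace(b) trace(a b a b) - trace(a b a)  (reduce the b square) = y*z^2 - x*z - y
trace(b a b a b a) = trace(a b) trace(a b a b) - trace(a^-1 b^-1)  (split on a) = z^3 - 3*z
trace(a^-1 b a b a b) = trace(b a b a b) trace(a) - trace(b a b a b a)  (eliminate a^-1) = x*y*z^2 - x^2*z - z^3 - x*y + 3*z
trace(a b a^-2 b a b) = trace(a^-1 b a b a b) trace(a) - trace(a^-1 b a b a b a)  (eliminate a^-1) = x^2*y*z^2 - x^3*z - x*z^3 - x^2*y - y*z^2 + 4*x*z + y

x^2*y*z^2 - x^3*z - x*z^3 - x^2*y - y*z^2 + 4*x*z + y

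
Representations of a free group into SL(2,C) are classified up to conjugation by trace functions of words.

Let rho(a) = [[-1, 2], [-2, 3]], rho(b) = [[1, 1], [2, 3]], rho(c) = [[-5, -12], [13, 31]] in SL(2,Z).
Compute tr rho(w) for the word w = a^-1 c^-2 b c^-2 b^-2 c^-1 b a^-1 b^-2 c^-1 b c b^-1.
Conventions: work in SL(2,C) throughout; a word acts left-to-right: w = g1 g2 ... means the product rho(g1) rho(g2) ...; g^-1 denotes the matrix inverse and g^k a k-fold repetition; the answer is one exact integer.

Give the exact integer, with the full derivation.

-56226622348978

rho(a^-1) = [[3, -2], [2, -1]]
... * rho(c^-1) = [[31, 12], [-13, -5]]  ->  [[119, 46], [75, 29]]
... * rho(c^-1) = [[31, 12], [-13, -5]]  ->  [[3091, 1198], [1948, 755]]
... * rho(b) = [[1, 1], [2, 3]]  ->  [[5487, 6685], [3458, 4213]]
... * rho(c^-1) = [[31, 12], [-13, -5]]  ->  [[83192, 32419], [52429, 20431]]
... * rho(c^-1) = [[31, 12], [-13, -5]]  ->  [[2157505, 836209], [1359696, 526993]]
... * rho(b^-1) = [[3, -1], [-2, 1]]  ->  [[4800097, -1321296], [3025102, -832703]]
... * rho(b^-1) = [[3, -1], [-2, 1]]  ->  [[17042883, -6121393], [10740712, -3857805]]
... * rho(c^-1) = [[31, 12], [-13, -5]]  ->  [[607907482, 235121561], [383113537, 148177569]]
... * rho(b) = [[1, 1], [2, 3]]  ->  [[1078150604, 1313272165], [679468675, 827646244]]
... * rho(a^-1) = [[3, -2], [2, -1]]  ->  [[5860996142, -3469573373], [3693698513, -2186583594]]
... * rho(b^-1) = [[3, -1], [-2, 1]]  ->  [[24522135172, -9330569515], [15454262727, -5880282107]]
... * rho(b^-1) = [[3, -1], [-2, 1]]  ->  [[92227544546, -33852704687], [58123352395, -21334544834]]
... * rho(c^-1) = [[31, 12], [-13, -5]]  ->  [[3299139041857, 1275994057987], [2079173007087, 804152952910]]
... * rho(b) = [[1, 1], [2, 3]]  ->  [[5851127157831, 7127121215818], [3687478912907, 4491631865817]]
... * rho(c) = [[-5, -12], [13, 31]]  ->  [[63396940016479, 150727231796386], [39953819691086, 94990840885443]]
... * rho(b^-1) = [[3, -1], [-2, 1]]  ->  [[-111263643543335, 87330291779907], [-70120222697628, 55037021194357]]
tr = -111263643543335 + 55037021194357 = -56226622348978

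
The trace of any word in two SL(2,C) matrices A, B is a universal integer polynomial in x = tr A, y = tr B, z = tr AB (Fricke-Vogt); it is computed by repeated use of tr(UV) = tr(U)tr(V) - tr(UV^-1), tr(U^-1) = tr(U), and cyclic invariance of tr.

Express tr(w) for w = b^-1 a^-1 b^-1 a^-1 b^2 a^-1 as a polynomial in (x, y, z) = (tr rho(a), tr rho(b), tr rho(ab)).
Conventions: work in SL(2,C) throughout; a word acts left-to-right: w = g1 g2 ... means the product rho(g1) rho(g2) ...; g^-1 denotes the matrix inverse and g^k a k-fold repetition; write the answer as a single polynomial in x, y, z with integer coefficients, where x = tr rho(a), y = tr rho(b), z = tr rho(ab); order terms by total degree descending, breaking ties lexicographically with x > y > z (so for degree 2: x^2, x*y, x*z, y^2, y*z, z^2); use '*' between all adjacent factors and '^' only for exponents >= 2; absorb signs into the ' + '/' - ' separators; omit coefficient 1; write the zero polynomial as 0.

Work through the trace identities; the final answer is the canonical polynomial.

trace(a^-1) = trace(a) = x
trace(a^2 b) = trace(a) trace(b a) - trace(b) = x*z - y
trace(a^2) = trace(a) trace(a) - trace(1) = x^2 - 2
trace(a b^2 a) = trace(b) trace(a^2 b) - trace(a^2) = x*y*z - x^2 - y^2 + 2
trace(a b a b) = trace(b a) trace(b a) - trace(1) = z^2 - 2
trace(a b^2 a b) = trace(b) trace(a b a b) - trace(a b a) = y*z^2 - x*z - y
trace(b^2 a b^-1 a) = trace(a b^2 a) trace(b) - trace(a b^2 a b) = x*y^2*z - x^2*y - y^3 - y*z^2 + x*z + 3*y
trace(a^-1 b^2 a b^-1) = trace(b^2 a b^-1) trace(a) - trace(b^2 a b^-1 a) = -x*y^2*z + x^2*y + y^3 + y*z^2 - 3*y
trace(b^2) = trace(b) trace(b) - trace(1) = y^2 - 2
trace(b^-2 a^-1 b^2 a) = trace(a^-1 b^2 a b^-1) trace(b) - trace(a^-1 b^2 a) = -x*y^3*z + x^2*y^2 + y^4 + y^2*z^2 - 4*y^2 + 2
trace(b^-1 a^-1 b^2 a^-1 b^-1) = trace(b^-2 a^-1 b^2) trace(a) - trace(b^-2 a^-1 b^2 a) = x*y^3*z - x^2*y^2 - y^4 - y^2*z^2 + x^2 + 4*y^2 - 2
trace(a^-1 b) = trace(b) trace(a) - trace(b a) = x*y - z
trace(b^3) = trace(b) trace(b^2) - trace(b) = y^3 - 3*y
trace(a b^2) = trace(b) trace(a b) - trace(a) = y*z - x
trace(b^3 a) = trace(b) trace(a b^2) - trace(a b) = y^2*z - x*y - z
trace(b^2 a^-1 b) = trace(b^3) trace(a) - trace(b^3 a) = x*y^3 - y^2*z - 2*x*y + z
trace(b a b^3) = trace(b) trace(b^2 a b) - trace(b^2 a) = y^3*z - x*y^2 - 2*y*z + x
trace(b a b^3 a) = trace(b) trace(b a b a b) - trace(b a b a) = y^2*z^2 - x*y*z - y^2 - z^2 + 2
trace(b^2 a^-1 b a b) = trace(b a b^3) trace(a) - trace(b a b^3 a) = x*y^3*z - x^2*y^2 - y^2*z^2 - x*y*z + x^2 + y^2 + z^2 - 2
trace(a b a b a b) = trace(b a b a) trace(b a) - trace(a b) = z^3 - 3*z
trace(a b a b a) = trace(a) trace(b a b a) - trace(b a b) = x*z^2 - y*z - x
trace(b a b a b^2 a) = trace(b) trace(a b a b a b) - trace(a b a b a) = y*z^3 - x*z^2 - 2*y*z + x
trace(b^2 a^-1 b a b a) = trace(b a b a b^2) trace(a) - trace(b a b a b^2 a) = x*y^2*z^2 - x^2*y*z - y*z^3 - x*y^2 + 2*y*z + x
trace(a^-1 b^2 a^-1 b a b) = trace(b^2 a^-1 b a b) trace(a) - trace(b^2 a^-1 b a b a) = x^2*y^3*z - x^3*y^2 - 2*x*y^2*z^2 + y*z^3 + x^3 + 2*x*y^2 + x*z^2 - 2*y*z - 3*x
trace(a b^-1 a^-1 b^2 a^-1 b) = trace(a^-1 b^2 a^-1 b a) trace(b) - trace(a^-1 b^2 a^-1 b a b) = -x^2*y^3*z + x^3*y^2 + x*y^4 + 2*x*y^2*z^2 - y^3*z - y*z^3 - x^3 - 4*x*y^2 - x*z^2 + 3*y*z + 3*x
trace(b^-1 a^-1 b^2 a^-1 b^-1 a) = trace(a b^-1 a^-1 b^2 a^-1) trace(b) - trace(a b^-1 a^-1 b^2 a^-1 b) = x^2*y^3*z - x^3*y^2 - x*y^4 - 2*x*y^2*z^2 + y^3*z + y*z^3 + x^3 + 5*x*y^2 + x*z^2 - 4*y*z - 3*x
trace(b^-1 a^-1 b^-1 a^-1 b^2 a^-1) = trace(b^-1 a^-1 b^2 a^-1 b^-1) trace(a) - trace(b^-1 a^-1 b^2 a^-1 b^-1 a) = x*y^2*z^2 - y^3*z - y*z^3 - x*y^2 - x*z^2 + 4*y*z + x

x*y^2*z^2 - y^3*z - y*z^3 - x*y^2 - x*z^2 + 4*y*z + x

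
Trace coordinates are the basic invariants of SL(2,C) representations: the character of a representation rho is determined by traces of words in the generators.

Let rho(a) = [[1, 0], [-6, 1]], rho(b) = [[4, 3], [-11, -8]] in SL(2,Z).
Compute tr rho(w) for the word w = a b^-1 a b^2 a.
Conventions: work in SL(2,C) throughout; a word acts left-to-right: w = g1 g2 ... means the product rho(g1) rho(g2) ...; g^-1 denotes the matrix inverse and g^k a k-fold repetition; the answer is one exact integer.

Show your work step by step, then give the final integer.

rho(a) = [[1, 0], [-6, 1]]
... * rho(b^-1) = [[-8, -3], [11, 4]]  ->  [[-8, -3], [59, 22]]
... * rho(a) = [[1, 0], [-6, 1]]  ->  [[10, -3], [-73, 22]]
... * rho(b) = [[4, 3], [-11, -8]]  ->  [[73, 54], [-534, -395]]
... * rho(b) = [[4, 3], [-11, -8]]  ->  [[-302, -213], [2209, 1558]]
... * rho(a) = [[1, 0], [-6, 1]]  ->  [[976, -213], [-7139, 1558]]
tr = 976 + 1558 = 2534

2534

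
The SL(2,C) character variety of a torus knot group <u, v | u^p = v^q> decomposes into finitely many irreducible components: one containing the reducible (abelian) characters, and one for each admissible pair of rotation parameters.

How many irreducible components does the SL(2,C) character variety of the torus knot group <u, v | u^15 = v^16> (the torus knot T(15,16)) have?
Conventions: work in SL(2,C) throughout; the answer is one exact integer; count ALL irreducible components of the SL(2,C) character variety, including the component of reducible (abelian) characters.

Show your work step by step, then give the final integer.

In the torus knot group T(15,16), u^15 = v^16 is central, so an irreducible representation sends it to +I or -I (Schur).
So on each irreducible component the traces are pinned: tr(u) = 2*cos(pi*alpha/15) with 1 <= alpha <= 14, tr(v) = 2*cos(pi*beta/16) with 1 <= beta <= 15.
Consistency of u^15 = (-1)^alpha I with v^16 = (-1)^beta I forces alpha = beta (mod 2).
Enumerate parity-matched pairs: 7*8 odd-odd plus 7*7 even-even gives 105.
That is 105 components of irreducible characters, and with the reducible (abelian) component the total is 106.

106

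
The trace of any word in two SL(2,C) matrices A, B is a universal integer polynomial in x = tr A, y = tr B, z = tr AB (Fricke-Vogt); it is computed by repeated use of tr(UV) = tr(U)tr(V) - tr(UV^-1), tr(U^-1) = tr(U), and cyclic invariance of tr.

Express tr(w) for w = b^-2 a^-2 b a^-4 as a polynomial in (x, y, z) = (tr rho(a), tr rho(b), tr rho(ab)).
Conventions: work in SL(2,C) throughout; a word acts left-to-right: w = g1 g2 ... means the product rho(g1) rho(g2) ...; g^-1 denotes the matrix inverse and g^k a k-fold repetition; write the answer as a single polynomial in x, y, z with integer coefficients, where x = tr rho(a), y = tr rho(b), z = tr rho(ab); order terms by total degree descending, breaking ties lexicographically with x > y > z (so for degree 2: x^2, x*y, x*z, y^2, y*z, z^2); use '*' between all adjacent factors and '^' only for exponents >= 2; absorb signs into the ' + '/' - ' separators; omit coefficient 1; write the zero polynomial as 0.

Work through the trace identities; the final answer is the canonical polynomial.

tr(b^-1) = tr(b) = y
tr(b^-1 a) = tr(a) tr(b) - tr(a b) = x*y - z
tr(b^-1 a^-1) = tr(b^-1) tr(a) - tr(b^-1 a) = z
tr(a^-2 b^-1) = tr(b^-1 a^-1) tr(a) - tr(b^-1) = x*z - y
tr(b a b) = tr(b) tr(a b) - tr(a) = y*z - x
tr(b a b a) = tr(a b) tr(a b) - tr(1)   [split at repeated a] = z^2 - 2
tr(a b a^-1 b) = tr(b a b) tr(a) - tr(b a b a) = x*y*z - x^2 - z^2 + 2
tr(a b a^-1 b^-1) = tr(a b a^-1) tr(b) - tr(a b a^-1 b) = -x*y*z + x^2 + y^2 + z^2 - 2
tr(a^-1 b^-2 a b) = tr(a b a^-1 b^-1) tr(b) - tr(a b a^-1) = -x*y^2*z + x^2*y + y^3 + y*z^2 - 3*y
tr(b a^-2 b^-2 a) = tr(a^-1 b^-2 a b) tr(a) - tr(a^-1 b^-2 a b a) = -x^2*y^2*z + x^3*y + x*y^3 + x*y*z^2 - 4*x*y + z
tr(a^-1 b^-2 a^-1 b a^-1) = tr(b a^-2 b^-2) tr(a) - tr(b a^-2 b^-2 a) = x^2*y^2*z - x^3*y - x*y^3 - x*y*z^2 + x^2*z + 3*x*y - z
tr(b^-1 a^-1 b a^-1) = tr(b^-1 a^-1 b) tr(a) - tr(b^-1 a^-1 b a) = x*y*z - y^2 - z^2 + 2
tr(a^-1 b a^-1) = tr(b a^-1) tr(a) - tr(b) = x^2*y - x*z - y
tr(a^-1 b^-2 a^-1 b) = tr(b^-1 a^-1 b a^-1) tr(b) - tr(b^-1 a^-1 b a^-1 b) = x*y^2*z - x^2*y - y^3 - y*z^2 + x*z + 3*y
tr(a^-2 b^-2 a^-1 b a^-1) = tr(a^-1 b^-2 a^-1 b a^-1) tr(a) - tr(a^-1 b^-2 a^-1 b) = x^3*y^2*z - x^4*y - x^2*y^3 - x^2*y*z^2 + x^3*z - x*y^2*z + 4*x^2*y + y^3 + y*z^2 - 2*x*z - 3*y
tr(a^-1 b a^-4 b^-2) = tr(a^-2 b^-2 a^-1 b a^-1) tr(a) - tr(a^-2 b^-2 a^-1 b) = x^4*y^2*z - x^5*y - x^3*y^3 - x^3*y*z^2 + x^4*z - 2*x^2*y^2*z + 5*x^3*y + 2*x*y^3 + 2*x*y*z^2 - 3*x^2*z - 6*x*y + z
tr(a^-2) = tr(a^-1) tr(a) - tr(1) = x^2 - 2
tr(a^-3) = tr(a^-2) tr(a) - tr(a^-1) = x^3 - 3*x
tr(a^-4) = tr(a^-3) tr(a) - tr(a^-2) = x^4 - 4*x^2 + 2
tr(a^-3 b) = tr(a^-1 b a^-1) tr(a) - tr(a^-1 b) = x^3*y - x^2*z - 2*x*y + z
tr(a^-4 b) = tr(a^-3 b) tr(a) - tr(a^-3 b a) = x^4*y - x^3*z - 3*x^2*y + 2*x*z + y
tr(a^-4 b^-1) = tr(a^-4) tr(b) - tr(a^-4 b) = x^3*z - x^2*y - 2*x*z + y
tr(b^-2 a^-2 b a^-4) = tr(a^-1 b a^-4 b^-2) tr(a) - tr(a^-1 b a^-4 b^-2 a) = x^5*y^2*z - x^6*y - x^4*y^3 - x^4*y*z^2 + x^5*z - 2*x^3*y^2*z + 5*x^4*y + 2*x^2*y^3 + 2*x^2*y*z^2 - 4*x^3*z - 5*x^2*y + 3*x*z - y

x^5*y^2*z - x^6*y - x^4*y^3 - x^4*y*z^2 + x^5*z - 2*x^3*y^2*z + 5*x^4*y + 2*x^2*y^3 + 2*x^2*y*z^2 - 4*x^3*z - 5*x^2*y + 3*x*z - y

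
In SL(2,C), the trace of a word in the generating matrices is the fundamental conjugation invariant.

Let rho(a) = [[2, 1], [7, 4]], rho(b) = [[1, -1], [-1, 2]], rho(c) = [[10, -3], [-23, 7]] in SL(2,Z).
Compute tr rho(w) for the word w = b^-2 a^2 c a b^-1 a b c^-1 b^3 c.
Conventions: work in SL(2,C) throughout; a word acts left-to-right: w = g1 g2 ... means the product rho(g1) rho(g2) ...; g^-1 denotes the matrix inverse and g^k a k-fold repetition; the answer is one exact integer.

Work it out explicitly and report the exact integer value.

766469

rho(b^-1) = [[2, 1], [1, 1]]
... * rho(b^-1) = [[2, 1], [1, 1]]  ->  [[5, 3], [3, 2]]
... * rho(a) = [[2, 1], [7, 4]]  ->  [[31, 17], [20, 11]]
... * rho(a) = [[2, 1], [7, 4]]  ->  [[181, 99], [117, 64]]
... * rho(c) = [[10, -3], [-23, 7]]  ->  [[-467, 150], [-302, 97]]
... * rho(a) = [[2, 1], [7, 4]]  ->  [[116, 133], [75, 86]]
... * rho(b^-1) = [[2, 1], [1, 1]]  ->  [[365, 249], [236, 161]]
... * rho(a) = [[2, 1], [7, 4]]  ->  [[2473, 1361], [1599, 880]]
... * rho(b) = [[1, -1], [-1, 2]]  ->  [[1112, 249], [719, 161]]
... * rho(c^-1) = [[7, 3], [23, 10]]  ->  [[13511, 5826], [8736, 3767]]
... * rho(b) = [[1, -1], [-1, 2]]  ->  [[7685, -1859], [4969, -1202]]
... * rho(b) = [[1, -1], [-1, 2]]  ->  [[9544, -11403], [6171, -7373]]
... * rho(b) = [[1, -1], [-1, 2]]  ->  [[20947, -32350], [13544, -20917]]
... * rho(c) = [[10, -3], [-23, 7]]  ->  [[953520, -289291], [616531, -187051]]
tr = 953520 + -187051 = 766469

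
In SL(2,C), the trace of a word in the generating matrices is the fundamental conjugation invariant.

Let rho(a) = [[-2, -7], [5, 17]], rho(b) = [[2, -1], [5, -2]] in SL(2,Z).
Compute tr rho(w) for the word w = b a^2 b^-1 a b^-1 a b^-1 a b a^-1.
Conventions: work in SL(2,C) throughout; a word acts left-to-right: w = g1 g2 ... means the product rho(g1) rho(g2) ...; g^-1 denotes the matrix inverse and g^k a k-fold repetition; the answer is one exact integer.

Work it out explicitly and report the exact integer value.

-44873117640

rho(b) = [[2, -1], [5, -2]]
... * rho(a) = [[-2, -7], [5, 17]]  ->  [[-9, -31], [-20, -69]]
... * rho(a) = [[-2, -7], [5, 17]]  ->  [[-137, -464], [-305, -1033]]
... * rho(b^-1) = [[-2, 1], [-5, 2]]  ->  [[2594, -1065], [5775, -2371]]
... * rho(a) = [[-2, -7], [5, 17]]  ->  [[-10513, -36263], [-23405, -80732]]
... * rho(b^-1) = [[-2, 1], [-5, 2]]  ->  [[202341, -83039], [450470, -184869]]
... * rho(a) = [[-2, -7], [5, 17]]  ->  [[-819877, -2828050], [-1825285, -6296063]]
... * rho(b^-1) = [[-2, 1], [-5, 2]]  ->  [[15780004, -6475977], [35130885, -14417411]]
... * rho(a) = [[-2, -7], [5, 17]]  ->  [[-63939893, -220551637], [-142348825, -491012182]]
... * rho(b) = [[2, -1], [5, -2]]  ->  [[-1230637971, 505043167], [-2739758560, 1124373189]]
... * rho(a^-1) = [[17, 7], [-5, -2]]  ->  [[-23446061342, -9624552131], [-52197761465, -21427056298]]
tr = -23446061342 + -21427056298 = -44873117640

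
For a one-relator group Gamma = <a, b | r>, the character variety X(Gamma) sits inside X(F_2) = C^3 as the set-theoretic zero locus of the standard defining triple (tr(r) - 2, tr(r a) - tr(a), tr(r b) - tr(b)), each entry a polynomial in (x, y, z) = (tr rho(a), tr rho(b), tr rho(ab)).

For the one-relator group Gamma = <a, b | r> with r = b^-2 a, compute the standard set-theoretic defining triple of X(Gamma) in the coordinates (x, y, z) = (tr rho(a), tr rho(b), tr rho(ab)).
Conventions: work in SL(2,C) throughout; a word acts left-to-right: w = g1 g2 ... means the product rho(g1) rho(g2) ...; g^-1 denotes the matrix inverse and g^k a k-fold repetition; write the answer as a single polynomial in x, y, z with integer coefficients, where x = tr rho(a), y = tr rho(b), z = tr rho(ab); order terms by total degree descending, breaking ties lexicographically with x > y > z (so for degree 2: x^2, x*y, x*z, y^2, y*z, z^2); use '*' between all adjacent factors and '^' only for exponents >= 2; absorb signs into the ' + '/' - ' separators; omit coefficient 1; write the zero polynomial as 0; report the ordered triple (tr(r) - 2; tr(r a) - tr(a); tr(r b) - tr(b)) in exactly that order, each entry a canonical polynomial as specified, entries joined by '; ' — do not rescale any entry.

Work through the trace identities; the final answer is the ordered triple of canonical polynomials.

reduce: tr(a b^-1) = tr(a) * tr(b) - tr(a b)  (eliminate b^-1) = x*y - z
reduce: tr(b^-2 a) = tr(a b^-1) * tr(b) - tr(a)  (eliminate b^-1) = x*y^2 - y*z - x
tr(a^2) = tr(a) * tr(a) - tr(1) = x^2 - 2
reduce: tr(a^2 b) = tr(a) * tr(b a) - tr(b) = x*z - y
reduce: tr(a^2 b^-1) = tr(a^2) * tr(b) - tr(a^2 b) = x^2*y - x*z - y
tr(b^-2 a^2) = tr(a^2 b^-1) * tr(b) - tr(a^2) = x^2*y^2 - x*y*z - x^2 - y^2 + 2
assemble the triple (tr(r) - 2; tr(r a) - x; tr(r b) - y)

x*y^2 - y*z - x - 2; x^2*y^2 - x*y*z - x^2 - y^2 - x + 2; x*y - y - z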